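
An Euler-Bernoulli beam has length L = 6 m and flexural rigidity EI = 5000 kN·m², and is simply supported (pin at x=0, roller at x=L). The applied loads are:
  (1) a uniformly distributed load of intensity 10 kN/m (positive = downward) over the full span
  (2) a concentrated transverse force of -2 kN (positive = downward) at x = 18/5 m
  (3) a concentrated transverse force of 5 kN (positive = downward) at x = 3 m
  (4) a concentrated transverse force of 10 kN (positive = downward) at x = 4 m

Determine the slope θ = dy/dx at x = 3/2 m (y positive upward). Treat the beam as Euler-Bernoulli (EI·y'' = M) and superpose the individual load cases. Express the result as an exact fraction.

Load 1 — uniform load w=10 kN/m over full span:
  θ_1 = -w(L³-6Lx²+4x³)/(24EI) = -10·(6³-6·6·(3/2)²+4·(3/2)³)/(24·5000) = -99/8000 rad
Load 2 — point force P=-2 kN at a=18/5 m (b=L-a=12/5):
  θ_2 = -Pb(L²-b²-3x²)/(6LEI)  [x≤a] = -(-2)·(12/5)·(6²-(12/5)²-3·(3/2)²)/(6·6·5000) = 783/1250000 rad
Load 3 — point force P=5 kN at a=3 m (b=L-a=3):
  θ_3 = -Pb(L²-b²-3x²)/(6LEI)  [x≤a] = -5·3·(6²-3²-3·(3/2)²)/(6·6·5000) = -27/16000 rad
Load 4 — point force P=10 kN at a=4 m (b=L-a=2):
  θ_4 = -Pb(L²-b²-3x²)/(6LEI)  [x≤a] = -10·2·(6²-2²-3·(3/2)²)/(6·6·5000) = -101/36000 rad
Superposition: θ = Σ θ_i = -1461749/90000000 rad ≈ -0.016242 rad

θ(3/2) = -1461749/90000000 rad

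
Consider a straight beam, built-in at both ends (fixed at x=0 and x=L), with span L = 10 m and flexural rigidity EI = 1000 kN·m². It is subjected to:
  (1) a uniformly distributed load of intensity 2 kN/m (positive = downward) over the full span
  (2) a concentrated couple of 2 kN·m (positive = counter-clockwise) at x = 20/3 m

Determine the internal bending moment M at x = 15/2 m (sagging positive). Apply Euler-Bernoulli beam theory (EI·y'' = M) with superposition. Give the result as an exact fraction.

M(15/2) = 17/12 kN·m

Load 1 — uniform load w=2 kN/m over full span:
  M_1 = wLx/2 - wL²/12 - wx²/2 = 2·10·(15/2)/2 - 2·10²/12 - 2·(15/2)²/2 = 25/12 kN·m
Load 2 — applied couple M₀=2 kN·m at a=20/3 m (b=L-a=10/3):
  M_2 = R_Ax - M_A - M₀  [x>a] with R_A=4/15, M_A=2/3 = (4/15)·(15/2) - (2/3) - 2 = -2/3 kN·m
Superposition: M = Σ M_i = 17/12 kN·m ≈ 1.416667 kN·m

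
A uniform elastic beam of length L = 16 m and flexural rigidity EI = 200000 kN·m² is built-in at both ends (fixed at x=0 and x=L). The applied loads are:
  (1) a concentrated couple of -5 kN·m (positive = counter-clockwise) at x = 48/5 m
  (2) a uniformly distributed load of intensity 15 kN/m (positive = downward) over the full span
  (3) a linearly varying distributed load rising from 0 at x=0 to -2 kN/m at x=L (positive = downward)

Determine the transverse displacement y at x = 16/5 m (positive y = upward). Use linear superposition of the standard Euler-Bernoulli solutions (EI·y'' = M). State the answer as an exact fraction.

y(16/5) = -718744/146484375 m

Load 1 — applied couple M₀=-5 kN·m at a=48/5 m (b=L-a=32/5):
  y_1 = (R_Ax³/6 - M_Ax²/2)/EI  [x≤a] with R_A=-9/20, M_A=-8/5 = ((-9/20)·(16/5)³/6 - (-8/5)·(16/5)²/2)/200000 = 56/1953125 m
Load 2 — uniform load w=15 kN/m over full span:
  y_2 = -wx²(L-x)²/(24EI) = -15·(16/5)²·(16-(16/5))²/(24·200000) = -2048/390625 m
Load 3 — triangular load w₀=-2 kN/m (0→w₀ over full span):
  y_3 = -w₀x²(L-x)²(x+2L)/(120LEI) = -(-2)·(16/5)²·(16-(16/5))²·((16/5)+2·16)/(120·16·200000) = 45056/146484375 m
Superposition: y = Σ y_i = -718744/146484375 m ≈ -0.004907 m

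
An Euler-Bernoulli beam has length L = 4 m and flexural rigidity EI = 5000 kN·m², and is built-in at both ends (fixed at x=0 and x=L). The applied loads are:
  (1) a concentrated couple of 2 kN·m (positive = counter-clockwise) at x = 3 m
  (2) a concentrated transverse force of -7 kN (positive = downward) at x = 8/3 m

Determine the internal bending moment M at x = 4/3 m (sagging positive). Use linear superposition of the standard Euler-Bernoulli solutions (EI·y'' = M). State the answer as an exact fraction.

Load 1 — applied couple M₀=2 kN·m at a=3 m (b=L-a=1):
  M_1 = R_Ax - M_A  [x≤a] with R_A=9/16, M_A=5/8 = (9/16)·(4/3) - (5/8) = 1/8 kN·m
Load 2 — point force P=-7 kN at a=8/3 m (b=L-a=4/3):
  M_2 = Pb²(3a+b)x/L³ - Pab²/L²  [x≤a] = (-7)·(4/3)²·(3·(8/3)+(4/3))·(4/3)/4³ - (-7)·(8/3)·(4/3)²/4² = -28/81 kN·m
Superposition: M = Σ M_i = -143/648 kN·m ≈ -0.220679 kN·m

M(4/3) = -143/648 kN·m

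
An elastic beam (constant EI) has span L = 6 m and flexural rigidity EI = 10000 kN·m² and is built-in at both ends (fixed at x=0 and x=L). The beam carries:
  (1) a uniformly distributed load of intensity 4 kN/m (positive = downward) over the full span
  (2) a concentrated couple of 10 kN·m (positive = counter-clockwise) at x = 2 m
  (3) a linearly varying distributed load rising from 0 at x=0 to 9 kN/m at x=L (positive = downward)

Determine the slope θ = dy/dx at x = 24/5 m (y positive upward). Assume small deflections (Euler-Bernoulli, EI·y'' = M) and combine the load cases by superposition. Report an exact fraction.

θ(24/5) = 2001/1562500 rad

Load 1 — uniform load w=4 kN/m over full span:
  θ_1 = -wx(L-x)(L-2x)/(12EI) = -4·(24/5)·(6-(24/5))·(6-2·(24/5))/(12·10000) = 54/78125 rad
Load 2 — applied couple M₀=10 kN·m at a=2 m (b=L-a=4):
  θ_2 = (R_Ax²/2 - M_Ax - M₀(x-a))/EI  [x>a] with R_A=20/9, M_A=0 = ((20/9)·(24/5)²/2 - 0·(24/5) - 10·((24/5)-2))/10000 = -3/12500 rad
Load 3 — triangular load w₀=9 kN/m (0→w₀ over full span):
  θ_3 = -w₀(2x(L-x)(L-2x)(x+2L)+x²(L-x)²)/(120LEI) = -9·(2·(24/5)·(6-(24/5))·(6-2·(24/5))·((24/5)+2·6)+(24/5)²·(6-(24/5))²)/(120·6·10000) = 324/390625 rad
Superposition: θ = Σ θ_i = 2001/1562500 rad ≈ 0.001281 rad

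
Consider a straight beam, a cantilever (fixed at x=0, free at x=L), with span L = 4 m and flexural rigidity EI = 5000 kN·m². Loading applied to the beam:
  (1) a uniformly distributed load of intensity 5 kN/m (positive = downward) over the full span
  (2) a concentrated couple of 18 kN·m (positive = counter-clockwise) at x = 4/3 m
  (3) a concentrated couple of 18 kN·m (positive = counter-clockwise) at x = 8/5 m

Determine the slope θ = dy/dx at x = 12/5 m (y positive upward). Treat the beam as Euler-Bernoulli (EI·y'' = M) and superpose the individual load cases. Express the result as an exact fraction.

θ(12/5) = 9/15625 rad

Load 1 — uniform load w=5 kN/m over full span:
  θ_1 = -wx(x²-3Lx+3L²)/(6EI) = -5·(12/5)·((12/5)²-3·4·(12/5)+3·4²)/(6·5000) = -156/15625 rad
Load 2 — applied couple M₀=18 kN·m at a=4/3 m (b=L-a=8/3):
  θ_2 = M₀a/EI  [x>a] = 18·(4/3)/5000 = 3/625 rad
Load 3 — applied couple M₀=18 kN·m at a=8/5 m (b=L-a=12/5):
  θ_3 = M₀a/EI  [x>a] = 18·(8/5)/5000 = 18/3125 rad
Superposition: θ = Σ θ_i = 9/15625 rad ≈ 0.000576 rad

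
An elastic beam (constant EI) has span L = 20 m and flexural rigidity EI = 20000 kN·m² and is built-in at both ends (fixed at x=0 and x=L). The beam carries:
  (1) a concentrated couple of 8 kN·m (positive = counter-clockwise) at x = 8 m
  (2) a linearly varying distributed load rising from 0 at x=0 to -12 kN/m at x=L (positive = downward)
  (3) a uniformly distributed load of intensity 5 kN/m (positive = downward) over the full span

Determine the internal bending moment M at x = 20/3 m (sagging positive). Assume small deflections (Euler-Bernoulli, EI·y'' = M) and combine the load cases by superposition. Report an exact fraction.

Load 1 — applied couple M₀=8 kN·m at a=8 m (b=L-a=12):
  M_1 = R_Ax - M_A  [x≤a] with R_A=72/125, M_A=24/25 = (72/125)·(20/3) - (24/25) = 72/25 kN·m
Load 2 — triangular load w₀=-12 kN/m (0→w₀ over full span):
  M_2 = 3w₀Lx/20 - w₀L²/30 - w₀x³/(6L) = 3·(-12)·20·(20/3)/20 - (-12)·20²/30 - (-12)·(20/3)³/(6·20) = -1360/27 kN·m
Load 3 — uniform load w=5 kN/m over full span:
  M_3 = wLx/2 - wL²/12 - wx²/2 = 5·20·(20/3)/2 - 5·20²/12 - 5·(20/3)²/2 = 500/9 kN·m
Superposition: M = Σ M_i = 5444/675 kN·m ≈ 8.065185 kN·m

M(20/3) = 5444/675 kN·m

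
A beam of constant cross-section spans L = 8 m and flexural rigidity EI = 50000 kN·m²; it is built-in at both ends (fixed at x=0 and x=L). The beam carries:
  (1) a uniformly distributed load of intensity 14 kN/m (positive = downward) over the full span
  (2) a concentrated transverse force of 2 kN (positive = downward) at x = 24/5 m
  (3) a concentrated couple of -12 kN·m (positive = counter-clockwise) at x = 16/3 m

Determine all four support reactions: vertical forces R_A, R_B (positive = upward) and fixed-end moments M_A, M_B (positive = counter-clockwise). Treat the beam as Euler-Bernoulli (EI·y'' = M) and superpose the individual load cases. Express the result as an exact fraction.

Load 1 — uniform load w=14 kN/m over full span:
  R_A = wL/2 = 14·8/2 = 56 kN
  M_A = wL²/12 = 14·8²/12 = 224/3 kN·m
  R_B = wL/2 = 14·8/2 = 56 kN
  M_B = -wL²/12 = -14·8²/12 = -224/3 kN·m
Load 2 — point force P=2 kN at a=24/5 m (b=L-a=16/5):
  R_A = Pb²(3a+b)/L³ = 2·(16/5)²·(3·(24/5)+(16/5))/8³ = 88/125 kN
  M_A = Pab²/L² = 2·(24/5)·(16/5)²/8² = 192/125 kN·m
  R_B = Pa²(a+3b)/L³ = 2·(24/5)²·((24/5)+3·(16/5))/8³ = 162/125 kN
  M_B = -Pa²b/L² = -2·(24/5)²·(16/5)/8² = -288/125 kN·m
Load 3 — applied couple M₀=-12 kN·m at a=16/3 m (b=L-a=8/3):
  R_A = 6M₀ab/L³ = 6·(-12)·(16/3)·(8/3)/8³ = -2 kN
  M_A = M₀b(2a-b)/L² = (-12)·(8/3)·(2·(16/3)-(8/3))/8² = -4 kN·m
  R_B = -6M₀ab/L³ = -6·(-12)·(16/3)·(8/3)/8³ = 2 kN
  M_B = M₀a(2b-a)/L² = (-12)·(16/3)·(2·(8/3)-(16/3))/8² = 0 kN·m
Superposition: R_A = 6838/125 kN, M_A = 27076/375 kN·m, R_B = 7412/125 kN, M_B = -28864/375 kN·m

R_A = 6838/125 kN, M_A = 27076/375 kN·m, R_B = 7412/125 kN, M_B = -28864/375 kN·m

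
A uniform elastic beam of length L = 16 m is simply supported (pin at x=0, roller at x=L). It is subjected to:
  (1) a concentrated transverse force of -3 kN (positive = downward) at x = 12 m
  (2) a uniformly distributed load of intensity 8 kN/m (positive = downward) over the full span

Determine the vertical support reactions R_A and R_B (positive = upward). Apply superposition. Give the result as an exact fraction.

Load 1 — point force P=-3 kN at a=12 m (b=L-a=4):
  R_A = Pb/L = (-3)·4/16 = -3/4 kN
  R_B = Pa/L = (-3)·12/16 = -9/4 kN
Load 2 — uniform load w=8 kN/m over full span:
  R_A = wL/2 = 8·16/2 = 64 kN
  R_B = wL/2 = 8·16/2 = 64 kN
Superposition: R_A = 253/4 kN, R_B = 247/4 kN

R_A = 253/4 kN, R_B = 247/4 kN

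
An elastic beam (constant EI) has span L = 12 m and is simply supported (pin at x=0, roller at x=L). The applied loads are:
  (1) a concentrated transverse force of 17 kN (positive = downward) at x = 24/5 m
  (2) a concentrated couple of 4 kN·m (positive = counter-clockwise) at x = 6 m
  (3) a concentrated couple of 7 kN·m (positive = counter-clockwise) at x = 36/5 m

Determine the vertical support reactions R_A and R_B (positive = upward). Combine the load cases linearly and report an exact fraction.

R_A = 667/60 kN, R_B = 353/60 kN

Load 1 — point force P=17 kN at a=24/5 m (b=L-a=36/5):
  R_A = Pb/L = 17·(36/5)/12 = 51/5 kN
  R_B = Pa/L = 17·(24/5)/12 = 34/5 kN
Load 2 — applied couple M₀=4 kN·m at a=6 m (b=L-a=6):
  R_A = M₀/L = 4/12 = 1/3 kN
  R_B = -M₀/L = -4/12 = -1/3 kN
Load 3 — applied couple M₀=7 kN·m at a=36/5 m (b=L-a=24/5):
  R_A = M₀/L = 7/12 kN
  R_B = -M₀/L = -7/12 kN
Superposition: R_A = 667/60 kN, R_B = 353/60 kN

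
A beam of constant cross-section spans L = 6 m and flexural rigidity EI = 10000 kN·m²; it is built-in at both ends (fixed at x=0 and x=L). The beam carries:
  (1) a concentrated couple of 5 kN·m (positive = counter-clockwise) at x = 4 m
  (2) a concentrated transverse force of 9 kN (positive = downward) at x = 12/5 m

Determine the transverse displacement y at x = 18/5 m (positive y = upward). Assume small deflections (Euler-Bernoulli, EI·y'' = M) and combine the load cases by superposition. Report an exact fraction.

Load 1 — applied couple M₀=5 kN·m at a=4 m (b=L-a=2):
  y_1 = (R_Ax³/6 - M_Ax²/2)/EI  [x≤a] with R_A=10/9, M_A=5/3 = ((10/9)·(18/5)³/6 - (5/3)·(18/5)²/2)/10000 = -27/125000 m
Load 2 — point force P=9 kN at a=12/5 m (b=L-a=18/5):
  y_2 = -Pa²(L-x)²(3bL-(3b+a)(L-x))/(6L³EI)  [x>a] = -9·(12/5)²·(6-(18/5))²·(3·(18/5)·6-(3·(18/5)+(12/5))·(6-(18/5)))/(6·6³·10000) = -7452/9765625 m
Superposition: y = Σ y_i = -76491/78125000 m ≈ -0.000979 m

y(18/5) = -76491/78125000 m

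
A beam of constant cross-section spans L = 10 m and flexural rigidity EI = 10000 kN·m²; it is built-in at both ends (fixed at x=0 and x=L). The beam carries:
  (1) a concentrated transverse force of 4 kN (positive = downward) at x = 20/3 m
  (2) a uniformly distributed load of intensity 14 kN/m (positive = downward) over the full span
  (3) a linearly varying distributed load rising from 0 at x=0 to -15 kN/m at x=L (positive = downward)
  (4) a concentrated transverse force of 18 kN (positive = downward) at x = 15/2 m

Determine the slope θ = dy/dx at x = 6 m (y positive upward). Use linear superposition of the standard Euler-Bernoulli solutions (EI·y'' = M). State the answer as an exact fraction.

Load 1 — point force P=4 kN at a=20/3 m (b=L-a=10/3):
  θ_1 = -Pb²x(2aL-(3a+b)x)/(2L³EI)  [x≤a] = -4·(10/3)²·6·(2·(20/3)·10-(3·(20/3)+(10/3))·6)/(2·10³·10000) = 1/11250 rad
Load 2 — uniform load w=14 kN/m over full span:
  θ_2 = -wx(L-x)(L-2x)/(12EI) = -14·6·(10-6)·(10-2·6)/(12·10000) = 7/1250 rad
Load 3 — triangular load w₀=-15 kN/m (0→w₀ over full span):
  θ_3 = -w₀(2x(L-x)(L-2x)(x+2L)+x²(L-x)²)/(120LEI) = -(-15)·(2·6·(10-6)·(10-2·6)·(6+2·10)+6²·(10-6)²)/(120·10·10000) = -3/1250 rad
Load 4 — point force P=18 kN at a=15/2 m (b=L-a=5/2):
  θ_4 = -Pb²x(2aL-(3a+b)x)/(2L³EI)  [x≤a] = -18·(5/2)²·6·(2·(15/2)·10-(3·(15/2)+(5/2))·6)/(2·10³·10000) = 0 rad
Superposition: θ = Σ θ_i = 37/11250 rad ≈ 0.003289 rad

θ(6) = 37/11250 rad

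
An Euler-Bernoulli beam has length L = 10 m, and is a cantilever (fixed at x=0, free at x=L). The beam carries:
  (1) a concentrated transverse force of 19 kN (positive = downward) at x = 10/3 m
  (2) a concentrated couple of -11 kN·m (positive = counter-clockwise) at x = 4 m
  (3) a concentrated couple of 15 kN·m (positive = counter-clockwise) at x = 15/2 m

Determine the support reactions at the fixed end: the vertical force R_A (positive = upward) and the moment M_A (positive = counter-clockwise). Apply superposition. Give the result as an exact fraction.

R_A = 19 kN, M_A = 178/3 kN·m

Load 1 — point force P=19 kN at a=10/3 m (b=L-a=20/3):
  R_A = P = 19 kN
  M_A = Pa = 19·(10/3) = 190/3 kN·m
Load 2 — applied couple M₀=-11 kN·m at a=4 m (b=L-a=6):
  R_A = 0 kN
  M_A = -M₀ = -(-11) = 11 kN·m
Load 3 — applied couple M₀=15 kN·m at a=15/2 m (b=L-a=5/2):
  R_A = 0 kN
  M_A = -M₀ = -15 kN·m
Superposition: R_A = 19 kN, M_A = 178/3 kN·m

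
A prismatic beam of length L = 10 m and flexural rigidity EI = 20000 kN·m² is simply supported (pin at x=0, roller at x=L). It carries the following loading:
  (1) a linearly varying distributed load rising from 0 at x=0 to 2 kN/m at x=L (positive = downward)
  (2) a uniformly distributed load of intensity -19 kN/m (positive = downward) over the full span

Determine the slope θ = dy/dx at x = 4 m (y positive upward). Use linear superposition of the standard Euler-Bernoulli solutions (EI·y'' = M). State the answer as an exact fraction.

θ(4) = 9899/900000 rad

Load 1 — triangular load w₀=2 kN/m (0→w₀ over full span):
  θ_1 = -w₀(7L⁴-30L²x²+15x⁴)/(360LEI) = -2·(7·10⁴-30·10²·4²+15·4⁴)/(360·10·20000) = -323/450000 rad
Load 2 — uniform load w=-19 kN/m over full span:
  θ_2 = -w(L³-6Lx²+4x³)/(24EI) = -(-19)·(10³-6·10·4²+4·4³)/(24·20000) = 703/60000 rad
Superposition: θ = Σ θ_i = 9899/900000 rad ≈ 0.010999 rad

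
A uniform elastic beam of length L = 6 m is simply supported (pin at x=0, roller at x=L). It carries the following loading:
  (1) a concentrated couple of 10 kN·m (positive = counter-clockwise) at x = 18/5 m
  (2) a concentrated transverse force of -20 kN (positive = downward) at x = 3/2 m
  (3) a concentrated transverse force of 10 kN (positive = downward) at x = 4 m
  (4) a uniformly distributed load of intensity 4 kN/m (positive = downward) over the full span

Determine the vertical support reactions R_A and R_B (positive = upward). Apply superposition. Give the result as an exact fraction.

Load 1 — applied couple M₀=10 kN·m at a=18/5 m (b=L-a=12/5):
  R_A = M₀/L = 10/6 = 5/3 kN
  R_B = -M₀/L = -10/6 = -5/3 kN
Load 2 — point force P=-20 kN at a=3/2 m (b=L-a=9/2):
  R_A = Pb/L = (-20)·(9/2)/6 = -15 kN
  R_B = Pa/L = (-20)·(3/2)/6 = -5 kN
Load 3 — point force P=10 kN at a=4 m (b=L-a=2):
  R_A = Pb/L = 10·2/6 = 10/3 kN
  R_B = Pa/L = 10·4/6 = 20/3 kN
Load 4 — uniform load w=4 kN/m over full span:
  R_A = wL/2 = 4·6/2 = 12 kN
  R_B = wL/2 = 4·6/2 = 12 kN
Superposition: R_A = 2 kN, R_B = 12 kN

R_A = 2 kN, R_B = 12 kN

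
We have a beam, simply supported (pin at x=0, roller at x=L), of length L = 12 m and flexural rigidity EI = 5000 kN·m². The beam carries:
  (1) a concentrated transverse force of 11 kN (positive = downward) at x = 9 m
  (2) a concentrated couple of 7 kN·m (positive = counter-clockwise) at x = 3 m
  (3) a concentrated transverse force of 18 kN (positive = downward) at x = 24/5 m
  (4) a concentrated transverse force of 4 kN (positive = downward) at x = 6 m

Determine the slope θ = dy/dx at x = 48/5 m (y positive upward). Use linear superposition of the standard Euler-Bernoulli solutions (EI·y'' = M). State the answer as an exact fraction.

θ(48/5) = 103913/2500000 rad

Load 1 — point force P=11 kN at a=9 m (b=L-a=3):
  θ_1 = -Pa(2L²-6Lx+3x²+a²)/(6LEI)  [x>a] = -11·9·(2·12²-6·12·(48/5)+3·(48/5)²+9²)/(6·12·5000) = 12573/1000000 rad
Load 2 — applied couple M₀=7 kN·m at a=3 m (b=L-a=9):
  θ_2 = (M₀x²/(2L)-M₀(x-a)+C₁)/EI  [x>a] with C₁=M₀(3b²-L²)/(6L)=77/8 = (7·(48/5)²/(2·12)-7·((48/5)-3)+(77/8))/5000 = -1939/1000000 rad
Load 3 — point force P=18 kN at a=24/5 m (b=L-a=36/5):
  θ_3 = -Pa(2L²-6Lx+3x²+a²)/(6LEI)  [x>a] = -18·(24/5)·(2·12²-6·12·(48/5)+3·(48/5)²+(24/5)²)/(6·12·5000) = 1944/78125 rad
Load 4 — point force P=4 kN at a=6 m (b=L-a=6):
  θ_4 = -Pa(2L²-6Lx+3x²+a²)/(6LEI)  [x>a] = -4·6·(2·12²-6·12·(48/5)+3·(48/5)²+6²)/(6·12·5000) = 189/31250 rad
Superposition: θ = Σ θ_i = 103913/2500000 rad ≈ 0.041565 rad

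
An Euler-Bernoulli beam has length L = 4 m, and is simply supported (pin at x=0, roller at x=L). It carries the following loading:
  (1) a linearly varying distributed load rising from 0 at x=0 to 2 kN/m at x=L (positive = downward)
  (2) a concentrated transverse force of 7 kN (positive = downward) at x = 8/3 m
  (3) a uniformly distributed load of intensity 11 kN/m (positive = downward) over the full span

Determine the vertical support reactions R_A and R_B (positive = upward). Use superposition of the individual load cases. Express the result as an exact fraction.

Load 1 — triangular load w₀=2 kN/m (0→w₀ over full span):
  R_A = w₀L/6 = 2·4/6 = 4/3 kN
  R_B = w₀L/3 = 2·4/3 = 8/3 kN
Load 2 — point force P=7 kN at a=8/3 m (b=L-a=4/3):
  R_A = Pb/L = 7·(4/3)/4 = 7/3 kN
  R_B = Pa/L = 7·(8/3)/4 = 14/3 kN
Load 3 — uniform load w=11 kN/m over full span:
  R_A = wL/2 = 11·4/2 = 22 kN
  R_B = wL/2 = 11·4/2 = 22 kN
Superposition: R_A = 77/3 kN, R_B = 88/3 kN

R_A = 77/3 kN, R_B = 88/3 kN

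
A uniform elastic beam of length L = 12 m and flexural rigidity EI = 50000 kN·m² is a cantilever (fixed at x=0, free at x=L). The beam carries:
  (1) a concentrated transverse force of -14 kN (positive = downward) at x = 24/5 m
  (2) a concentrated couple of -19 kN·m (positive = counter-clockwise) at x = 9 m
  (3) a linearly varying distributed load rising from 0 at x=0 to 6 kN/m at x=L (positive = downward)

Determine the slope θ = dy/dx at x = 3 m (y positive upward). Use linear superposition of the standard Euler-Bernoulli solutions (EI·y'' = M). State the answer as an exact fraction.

θ(3) = -49767/4000000 rad

Load 1 — point force P=-14 kN at a=24/5 m (b=L-a=36/5):
  θ_1 = -Px(2a-x)/(2EI)  [x≤a] = -(-14)·3·(2·(24/5)-3)/(2·50000) = 693/250000 rad
Load 2 — applied couple M₀=-19 kN·m at a=9 m (b=L-a=3):
  θ_2 = M₀x/EI  [x≤a] = (-19)·3/50000 = -57/50000 rad
Load 3 — triangular load w₀=6 kN/m (0→w₀ over full span):
  θ_3 = (w₀Lx²/4-w₀L²x/3-w₀x⁴/(24L))/EI = (6·12·3²/4-6·12²·3/3-6·3⁴/(24·12))/50000 = -11259/800000 rad
Superposition: θ = Σ θ_i = -49767/4000000 rad ≈ -0.012442 rad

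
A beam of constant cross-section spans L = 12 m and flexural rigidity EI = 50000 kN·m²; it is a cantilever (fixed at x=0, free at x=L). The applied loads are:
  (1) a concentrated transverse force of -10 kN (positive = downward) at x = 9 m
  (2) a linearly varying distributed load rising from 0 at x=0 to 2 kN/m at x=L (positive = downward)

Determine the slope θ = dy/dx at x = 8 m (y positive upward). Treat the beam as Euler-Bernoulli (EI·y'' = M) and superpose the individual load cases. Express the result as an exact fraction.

θ(8) = -7/28125 rad

Load 1 — point force P=-10 kN at a=9 m (b=L-a=3):
  θ_1 = -Px(2a-x)/(2EI)  [x≤a] = -(-10)·8·(2·9-8)/(2·50000) = 1/125 rad
Load 2 — triangular load w₀=2 kN/m (0→w₀ over full span):
  θ_2 = (w₀Lx²/4-w₀L²x/3-w₀x⁴/(24L))/EI = (2·12·8²/4-2·12²·8/3-2·8⁴/(24·12))/50000 = -232/28125 rad
Superposition: θ = Σ θ_i = -7/28125 rad ≈ -0.000249 rad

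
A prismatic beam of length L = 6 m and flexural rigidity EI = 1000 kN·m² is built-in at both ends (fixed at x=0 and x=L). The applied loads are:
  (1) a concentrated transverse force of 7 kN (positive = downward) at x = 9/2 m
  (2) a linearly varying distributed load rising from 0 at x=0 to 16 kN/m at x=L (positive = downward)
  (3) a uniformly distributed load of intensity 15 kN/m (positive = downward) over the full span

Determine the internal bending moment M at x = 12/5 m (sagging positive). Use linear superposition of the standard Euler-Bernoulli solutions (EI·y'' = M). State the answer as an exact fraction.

Load 1 — point force P=7 kN at a=9/2 m (b=L-a=3/2):
  M_1 = Pb²(3a+b)x/L³ - Pab²/L²  [x≤a] = 7·(3/2)²·(3·(9/2)+(3/2))·(12/5)/6³ - 7·(9/2)·(3/2)²/6² = 21/32 kN·m
Load 2 — triangular load w₀=16 kN/m (0→w₀ over full span):
  M_2 = 3w₀Lx/20 - w₀L²/30 - w₀x³/(6L) = 3·16·6·(12/5)/20 - 16·6²/30 - 16·(12/5)³/(6·6) = 1152/125 kN·m
Load 3 — uniform load w=15 kN/m over full span:
  M_3 = wLx/2 - wL²/12 - wx²/2 = 15·6·(12/5)/2 - 15·6²/12 - 15·(12/5)²/2 = 99/5 kN·m
Superposition: M = Σ M_i = 118689/4000 kN·m ≈ 29.672250 kN·m

M(12/5) = 118689/4000 kN·m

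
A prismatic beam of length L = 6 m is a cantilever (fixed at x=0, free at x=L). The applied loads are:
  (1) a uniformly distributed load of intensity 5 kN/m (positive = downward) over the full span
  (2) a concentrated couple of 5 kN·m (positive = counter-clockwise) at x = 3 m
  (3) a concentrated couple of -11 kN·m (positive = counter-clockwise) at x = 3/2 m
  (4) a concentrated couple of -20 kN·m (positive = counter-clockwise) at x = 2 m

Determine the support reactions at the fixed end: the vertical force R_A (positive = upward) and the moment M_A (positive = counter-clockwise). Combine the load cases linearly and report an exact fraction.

R_A = 30 kN, M_A = 116 kN·m

Load 1 — uniform load w=5 kN/m over full span:
  R_A = wL = 5·6 = 30 kN
  M_A = wL²/2 = 5·6²/2 = 90 kN·m
Load 2 — applied couple M₀=5 kN·m at a=3 m (b=L-a=3):
  R_A = 0 kN
  M_A = -M₀ = -5 kN·m
Load 3 — applied couple M₀=-11 kN·m at a=3/2 m (b=L-a=9/2):
  R_A = 0 kN
  M_A = -M₀ = -(-11) = 11 kN·m
Load 4 — applied couple M₀=-20 kN·m at a=2 m (b=L-a=4):
  R_A = 0 kN
  M_A = -M₀ = -(-20) = 20 kN·m
Superposition: R_A = 30 kN, M_A = 116 kN·m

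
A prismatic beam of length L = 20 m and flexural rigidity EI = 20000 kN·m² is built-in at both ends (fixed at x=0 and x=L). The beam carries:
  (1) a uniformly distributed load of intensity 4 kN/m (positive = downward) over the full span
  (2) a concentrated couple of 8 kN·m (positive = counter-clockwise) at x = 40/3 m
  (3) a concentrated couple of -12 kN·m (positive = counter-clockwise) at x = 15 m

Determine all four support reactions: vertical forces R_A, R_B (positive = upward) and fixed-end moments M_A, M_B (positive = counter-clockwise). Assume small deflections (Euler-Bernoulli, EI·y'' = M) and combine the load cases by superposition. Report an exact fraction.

R_A = 4783/120 kN, M_A = 529/4 kN·m, R_B = 4817/120 kN, M_B = -1573/12 kN·m

Load 1 — uniform load w=4 kN/m over full span:
  R_A = wL/2 = 4·20/2 = 40 kN
  M_A = wL²/12 = 4·20²/12 = 400/3 kN·m
  R_B = wL/2 = 4·20/2 = 40 kN
  M_B = -wL²/12 = -4·20²/12 = -400/3 kN·m
Load 2 — applied couple M₀=8 kN·m at a=40/3 m (b=L-a=20/3):
  R_A = 6M₀ab/L³ = 6·8·(40/3)·(20/3)/20³ = 8/15 kN
  M_A = M₀b(2a-b)/L² = 8·(20/3)·(2·(40/3)-(20/3))/20² = 8/3 kN·m
  R_B = -6M₀ab/L³ = -6·8·(40/3)·(20/3)/20³ = -8/15 kN
  M_B = M₀a(2b-a)/L² = 8·(40/3)·(2·(20/3)-(40/3))/20² = 0 kN·m
Load 3 — applied couple M₀=-12 kN·m at a=15 m (b=L-a=5):
  R_A = 6M₀ab/L³ = 6·(-12)·15·5/20³ = -27/40 kN
  M_A = M₀b(2a-b)/L² = (-12)·5·(2·15-5)/20² = -15/4 kN·m
  R_B = -6M₀ab/L³ = -6·(-12)·15·5/20³ = 27/40 kN
  M_B = M₀a(2b-a)/L² = (-12)·15·(2·5-15)/20² = 9/4 kN·m
Superposition: R_A = 4783/120 kN, M_A = 529/4 kN·m, R_B = 4817/120 kN, M_B = -1573/12 kN·m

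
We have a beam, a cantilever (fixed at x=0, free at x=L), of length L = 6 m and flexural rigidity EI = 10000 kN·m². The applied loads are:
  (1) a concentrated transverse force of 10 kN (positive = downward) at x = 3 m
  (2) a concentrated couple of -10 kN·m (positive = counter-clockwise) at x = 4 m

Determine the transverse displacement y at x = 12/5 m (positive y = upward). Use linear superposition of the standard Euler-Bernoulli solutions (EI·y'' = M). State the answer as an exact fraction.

y(12/5) = -144/15625 m

Load 1 — point force P=10 kN at a=3 m (b=L-a=3):
  y_1 = -Px²(3a-x)/(6EI)  [x≤a] = -10·(12/5)²·(3·3-(12/5))/(6·10000) = -99/15625 m
Load 2 — applied couple M₀=-10 kN·m at a=4 m (b=L-a=2):
  y_2 = M₀x²/(2EI)  [x≤a] = (-10)·(12/5)²/(2·10000) = -9/3125 m
Superposition: y = Σ y_i = -144/15625 m ≈ -0.009216 m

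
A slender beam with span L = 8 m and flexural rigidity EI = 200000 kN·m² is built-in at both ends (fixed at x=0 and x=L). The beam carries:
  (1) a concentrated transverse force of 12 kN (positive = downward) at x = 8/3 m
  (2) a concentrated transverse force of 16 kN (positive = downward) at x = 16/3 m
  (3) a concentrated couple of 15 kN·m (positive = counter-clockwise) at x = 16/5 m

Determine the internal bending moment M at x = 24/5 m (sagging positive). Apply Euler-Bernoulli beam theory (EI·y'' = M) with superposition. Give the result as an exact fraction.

M(24/5) = 6368/675 kN·m

Load 1 — point force P=12 kN at a=8/3 m (b=L-a=16/3):
  M_1 = Pa²(a+3b)(L-x)/L³ - Pa²b/L²  [x>a] = 12·(8/3)²·((8/3)+3·(16/3))·(8-(24/5))/8³ - 12·(8/3)²·(16/3)/8² = 128/45 kN·m
Load 2 — point force P=16 kN at a=16/3 m (b=L-a=8/3):
  M_2 = Pb²(3a+b)x/L³ - Pab²/L²  [x≤a] = 16·(8/3)²·(3·(16/3)+(8/3))·(24/5)/8³ - 16·(16/3)·(8/3)²/8² = 1408/135 kN·m
Load 3 — applied couple M₀=15 kN·m at a=16/5 m (b=L-a=24/5):
  M_3 = R_Ax - M_A - M₀  [x>a] with R_A=27/10, M_A=9/5 = (27/10)·(24/5) - (9/5) - 15 = -96/25 kN·m
Superposition: M = Σ M_i = 6368/675 kN·m ≈ 9.434074 kN·m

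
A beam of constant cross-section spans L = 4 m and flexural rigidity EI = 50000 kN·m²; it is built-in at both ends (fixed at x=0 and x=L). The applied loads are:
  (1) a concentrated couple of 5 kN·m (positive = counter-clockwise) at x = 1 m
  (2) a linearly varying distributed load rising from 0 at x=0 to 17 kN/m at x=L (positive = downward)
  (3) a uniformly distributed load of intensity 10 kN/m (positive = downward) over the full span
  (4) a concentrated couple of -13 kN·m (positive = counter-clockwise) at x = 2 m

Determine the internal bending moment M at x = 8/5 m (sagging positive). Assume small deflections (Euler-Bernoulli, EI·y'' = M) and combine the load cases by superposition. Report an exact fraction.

Load 1 — applied couple M₀=5 kN·m at a=1 m (b=L-a=3):
  M_1 = R_Ax - M_A - M₀  [x>a] with R_A=45/32, M_A=-15/16 = (45/32)·(8/5) - (-15/16) - 5 = -29/16 kN·m
Load 2 — triangular load w₀=17 kN/m (0→w₀ over full span):
  M_2 = 3w₀Lx/20 - w₀L²/30 - w₀x³/(6L) = 3·17·4·(8/5)/20 - 17·4²/30 - 17·(8/5)³/(6·4) = 544/125 kN·m
Load 3 — uniform load w=10 kN/m over full span:
  M_3 = wLx/2 - wL²/12 - wx²/2 = 10·4·(8/5)/2 - 10·4²/12 - 10·(8/5)²/2 = 88/15 kN·m
Load 4 — applied couple M₀=-13 kN·m at a=2 m (b=L-a=2):
  M_4 = R_Ax - M_A  [x≤a] with R_A=-39/8, M_A=-13/4 = (-39/8)·(8/5) - (-13/4) = -91/20 kN·m
Superposition: M = Σ M_i = 23137/6000 kN·m ≈ 3.856167 kN·m

M(8/5) = 23137/6000 kN·m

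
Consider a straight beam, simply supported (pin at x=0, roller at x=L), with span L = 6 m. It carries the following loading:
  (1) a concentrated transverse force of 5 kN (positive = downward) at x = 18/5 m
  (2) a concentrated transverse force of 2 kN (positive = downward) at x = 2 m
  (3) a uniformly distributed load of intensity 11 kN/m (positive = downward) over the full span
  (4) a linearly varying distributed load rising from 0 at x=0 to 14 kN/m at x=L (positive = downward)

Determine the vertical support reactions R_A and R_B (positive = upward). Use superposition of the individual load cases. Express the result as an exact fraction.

Load 1 — point force P=5 kN at a=18/5 m (b=L-a=12/5):
  R_A = Pb/L = 5·(12/5)/6 = 2 kN
  R_B = Pa/L = 5·(18/5)/6 = 3 kN
Load 2 — point force P=2 kN at a=2 m (b=L-a=4):
  R_A = Pb/L = 2·4/6 = 4/3 kN
  R_B = Pa/L = 2·2/6 = 2/3 kN
Load 3 — uniform load w=11 kN/m over full span:
  R_A = wL/2 = 11·6/2 = 33 kN
  R_B = wL/2 = 11·6/2 = 33 kN
Load 4 — triangular load w₀=14 kN/m (0→w₀ over full span):
  R_A = w₀L/6 = 14·6/6 = 14 kN
  R_B = w₀L/3 = 14·6/3 = 28 kN
Superposition: R_A = 151/3 kN, R_B = 194/3 kN

R_A = 151/3 kN, R_B = 194/3 kN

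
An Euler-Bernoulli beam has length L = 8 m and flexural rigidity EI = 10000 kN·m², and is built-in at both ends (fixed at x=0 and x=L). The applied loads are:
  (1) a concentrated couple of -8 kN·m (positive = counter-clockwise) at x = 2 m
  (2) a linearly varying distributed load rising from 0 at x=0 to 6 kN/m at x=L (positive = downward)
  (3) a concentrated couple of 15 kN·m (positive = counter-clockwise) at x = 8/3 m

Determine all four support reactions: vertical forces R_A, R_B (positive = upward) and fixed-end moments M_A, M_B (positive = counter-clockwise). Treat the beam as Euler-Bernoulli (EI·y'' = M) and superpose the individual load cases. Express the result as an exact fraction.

R_A = 343/40 kN, M_A = 143/10 kN·m, R_B = 617/40 kN, M_B = -167/10 kN·m

Load 1 — applied couple M₀=-8 kN·m at a=2 m (b=L-a=6):
  R_A = 6M₀ab/L³ = 6·(-8)·2·6/8³ = -9/8 kN
  M_A = M₀b(2a-b)/L² = (-8)·6·(2·2-6)/8² = 3/2 kN·m
  R_B = -6M₀ab/L³ = -6·(-8)·2·6/8³ = 9/8 kN
  M_B = M₀a(2b-a)/L² = (-8)·2·(2·6-2)/8² = -5/2 kN·m
Load 2 — triangular load w₀=6 kN/m (0→w₀ over full span):
  R_A = 3w₀L/20 = 3·6·8/20 = 36/5 kN
  M_A = w₀L²/30 = 6·8²/30 = 64/5 kN·m
  R_B = 7w₀L/20 = 7·6·8/20 = 84/5 kN
  M_B = -w₀L²/20 = -6·8²/20 = -96/5 kN·m
Load 3 — applied couple M₀=15 kN·m at a=8/3 m (b=L-a=16/3):
  R_A = 6M₀ab/L³ = 6·15·(8/3)·(16/3)/8³ = 5/2 kN
  M_A = M₀b(2a-b)/L² = 15·(16/3)·(2·(8/3)-(16/3))/8² = 0 kN·m
  R_B = -6M₀ab/L³ = -6·15·(8/3)·(16/3)/8³ = -5/2 kN
  M_B = M₀a(2b-a)/L² = 15·(8/3)·(2·(16/3)-(8/3))/8² = 5 kN·m
Superposition: R_A = 343/40 kN, M_A = 143/10 kN·m, R_B = 617/40 kN, M_B = -167/10 kN·m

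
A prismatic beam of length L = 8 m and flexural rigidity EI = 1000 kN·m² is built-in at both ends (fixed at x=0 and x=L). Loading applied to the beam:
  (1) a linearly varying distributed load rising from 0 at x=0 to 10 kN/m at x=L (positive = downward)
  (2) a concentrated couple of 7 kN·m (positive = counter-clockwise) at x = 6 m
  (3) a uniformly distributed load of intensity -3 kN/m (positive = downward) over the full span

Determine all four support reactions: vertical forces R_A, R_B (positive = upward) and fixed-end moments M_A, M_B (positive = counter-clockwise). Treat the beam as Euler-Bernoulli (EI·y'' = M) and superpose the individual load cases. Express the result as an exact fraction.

Load 1 — triangular load w₀=10 kN/m (0→w₀ over full span):
  R_A = 3w₀L/20 = 3·10·8/20 = 12 kN
  M_A = w₀L²/30 = 10·8²/30 = 64/3 kN·m
  R_B = 7w₀L/20 = 7·10·8/20 = 28 kN
  M_B = -w₀L²/20 = -10·8²/20 = -32 kN·m
Load 2 — applied couple M₀=7 kN·m at a=6 m (b=L-a=2):
  R_A = 6M₀ab/L³ = 6·7·6·2/8³ = 63/64 kN
  M_A = M₀b(2a-b)/L² = 7·2·(2·6-2)/8² = 35/16 kN·m
  R_B = -6M₀ab/L³ = -6·7·6·2/8³ = -63/64 kN
  M_B = M₀a(2b-a)/L² = 7·6·(2·2-6)/8² = -21/16 kN·m
Load 3 — uniform load w=-3 kN/m over full span:
  R_A = wL/2 = (-3)·8/2 = -12 kN
  M_A = wL²/12 = (-3)·8²/12 = -16 kN·m
  R_B = wL/2 = (-3)·8/2 = -12 kN
  M_B = -wL²/12 = -(-3)·8²/12 = 16 kN·m
Superposition: R_A = 63/64 kN, M_A = 361/48 kN·m, R_B = 961/64 kN, M_B = -277/16 kN·m

R_A = 63/64 kN, M_A = 361/48 kN·m, R_B = 961/64 kN, M_B = -277/16 kN·m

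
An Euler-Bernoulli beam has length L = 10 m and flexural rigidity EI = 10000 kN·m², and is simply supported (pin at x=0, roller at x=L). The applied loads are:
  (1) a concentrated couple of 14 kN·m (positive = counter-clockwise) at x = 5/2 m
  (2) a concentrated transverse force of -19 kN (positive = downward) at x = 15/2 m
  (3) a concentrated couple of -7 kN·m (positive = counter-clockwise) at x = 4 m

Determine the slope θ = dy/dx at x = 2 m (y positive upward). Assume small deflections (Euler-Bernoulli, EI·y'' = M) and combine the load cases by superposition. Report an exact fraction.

θ(2) = 38989/4800000 rad

Load 1 — applied couple M₀=14 kN·m at a=5/2 m (b=L-a=15/2):
  θ_1 = (M₀x²/(2L)+C₁)/EI  [x≤a] with C₁=M₀(3b²-L²)/(6L)=385/24 = (14·2²/(2·10)+(385/24))/10000 = 2261/1200000 rad
Load 2 — point force P=-19 kN at a=15/2 m (b=L-a=5/2):
  θ_2 = -Pb(L²-b²-3x²)/(6LEI)  [x≤a] = -(-19)·(5/2)·(10²-(5/2)²-3·2²)/(6·10·10000) = 2071/320000 rad
Load 3 — applied couple M₀=-7 kN·m at a=4 m (b=L-a=6):
  θ_3 = (M₀x²/(2L)+C₁)/EI  [x≤a] with C₁=M₀(3b²-L²)/(6L)=-14/15 = ((-7)·2²/(2·10)+(-14/15))/10000 = -7/30000 rad
Superposition: θ = Σ θ_i = 38989/4800000 rad ≈ 0.008123 rad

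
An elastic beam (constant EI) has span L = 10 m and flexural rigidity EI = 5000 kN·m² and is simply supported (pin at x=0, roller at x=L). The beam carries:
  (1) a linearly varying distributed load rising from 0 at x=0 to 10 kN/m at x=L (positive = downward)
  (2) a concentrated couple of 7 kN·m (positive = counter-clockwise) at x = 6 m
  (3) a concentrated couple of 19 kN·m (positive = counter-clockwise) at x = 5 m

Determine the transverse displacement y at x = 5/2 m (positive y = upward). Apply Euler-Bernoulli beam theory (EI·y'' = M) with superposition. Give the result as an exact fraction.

y(5/2) = -362273/3840000 m

Load 1 — triangular load w₀=10 kN/m (0→w₀ over full span):
  y_1 = -w₀x(7L⁴-10L²x²+3x⁴)/(360LEI) = -10·(5/2)·(7·10⁴-10·10²·(5/2)²+3·(5/2)⁴)/(360·10·5000) = -545/6144 m
Load 2 — applied couple M₀=7 kN·m at a=6 m (b=L-a=4):
  y_2 = (M₀x³/(6L)+C₁x)/EI  [x≤a] with C₁=M₀(3b²-L²)/(6L)=-91/15 = (7·(5/2)³/(6·10)+(-91/15)·(5/2))/5000 = -427/160000 m
Load 3 — applied couple M₀=19 kN·m at a=5 m (b=L-a=5):
  y_3 = (M₀x³/(6L)+C₁x)/EI  [x≤a] with C₁=M₀(3b²-L²)/(6L)=-95/12 = (19·(5/2)³/(6·10)+(-95/12)·(5/2))/5000 = -19/6400 m
Superposition: y = Σ y_i = -362273/3840000 m ≈ -0.094342 m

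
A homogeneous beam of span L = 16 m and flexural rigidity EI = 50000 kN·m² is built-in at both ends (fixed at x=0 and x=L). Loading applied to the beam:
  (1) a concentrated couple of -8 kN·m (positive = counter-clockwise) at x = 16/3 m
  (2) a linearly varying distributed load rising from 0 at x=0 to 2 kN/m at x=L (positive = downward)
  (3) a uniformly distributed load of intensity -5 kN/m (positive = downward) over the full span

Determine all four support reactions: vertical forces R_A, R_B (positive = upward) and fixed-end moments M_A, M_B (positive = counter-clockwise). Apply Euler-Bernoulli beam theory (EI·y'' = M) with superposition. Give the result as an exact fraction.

Load 1 — applied couple M₀=-8 kN·m at a=16/3 m (b=L-a=32/3):
  R_A = 6M₀ab/L³ = 6·(-8)·(16/3)·(32/3)/16³ = -2/3 kN
  M_A = M₀b(2a-b)/L² = (-8)·(32/3)·(2·(16/3)-(32/3))/16² = 0 kN·m
  R_B = -6M₀ab/L³ = -6·(-8)·(16/3)·(32/3)/16³ = 2/3 kN
  M_B = M₀a(2b-a)/L² = (-8)·(16/3)·(2·(32/3)-(16/3))/16² = -8/3 kN·m
Load 2 — triangular load w₀=2 kN/m (0→w₀ over full span):
  R_A = 3w₀L/20 = 3·2·16/20 = 24/5 kN
  M_A = w₀L²/30 = 2·16²/30 = 256/15 kN·m
  R_B = 7w₀L/20 = 7·2·16/20 = 56/5 kN
  M_B = -w₀L²/20 = -2·16²/20 = -128/5 kN·m
Load 3 — uniform load w=-5 kN/m over full span:
  R_A = wL/2 = (-5)·16/2 = -40 kN
  M_A = wL²/12 = (-5)·16²/12 = -320/3 kN·m
  R_B = wL/2 = (-5)·16/2 = -40 kN
  M_B = -wL²/12 = -(-5)·16²/12 = 320/3 kN·m
Superposition: R_A = -538/15 kN, M_A = -448/5 kN·m, R_B = -422/15 kN, M_B = 392/5 kN·m

R_A = -538/15 kN, M_A = -448/5 kN·m, R_B = -422/15 kN, M_B = 392/5 kN·m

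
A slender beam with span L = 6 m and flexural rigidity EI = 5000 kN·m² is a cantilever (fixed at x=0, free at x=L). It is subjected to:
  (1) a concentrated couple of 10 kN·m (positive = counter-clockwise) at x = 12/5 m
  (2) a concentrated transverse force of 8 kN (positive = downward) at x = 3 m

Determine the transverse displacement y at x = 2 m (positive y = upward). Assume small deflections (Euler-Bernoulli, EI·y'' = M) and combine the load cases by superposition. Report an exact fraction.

y(2) = -13/3750 m

Load 1 — applied couple M₀=10 kN·m at a=12/5 m (b=L-a=18/5):
  y_1 = M₀x²/(2EI)  [x≤a] = 10·2²/(2·5000) = 1/250 m
Load 2 — point force P=8 kN at a=3 m (b=L-a=3):
  y_2 = -Px²(3a-x)/(6EI)  [x≤a] = -8·2²·(3·3-2)/(6·5000) = -14/1875 m
Superposition: y = Σ y_i = -13/3750 m ≈ -0.003467 m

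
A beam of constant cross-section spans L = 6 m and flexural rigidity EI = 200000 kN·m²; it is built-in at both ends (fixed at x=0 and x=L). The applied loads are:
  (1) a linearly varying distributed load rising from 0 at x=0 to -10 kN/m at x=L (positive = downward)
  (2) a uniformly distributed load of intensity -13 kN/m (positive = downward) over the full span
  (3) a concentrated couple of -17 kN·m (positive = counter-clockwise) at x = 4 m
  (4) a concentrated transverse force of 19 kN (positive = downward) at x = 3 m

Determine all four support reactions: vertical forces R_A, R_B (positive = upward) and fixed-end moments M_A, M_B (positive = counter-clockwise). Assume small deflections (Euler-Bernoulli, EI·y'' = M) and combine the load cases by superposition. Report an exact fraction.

Load 1 — triangular load w₀=-10 kN/m (0→w₀ over full span):
  R_A = 3w₀L/20 = 3·(-10)·6/20 = -9 kN
  M_A = w₀L²/30 = (-10)·6²/30 = -12 kN·m
  R_B = 7w₀L/20 = 7·(-10)·6/20 = -21 kN
  M_B = -w₀L²/20 = -(-10)·6²/20 = 18 kN·m
Load 2 — uniform load w=-13 kN/m over full span:
  R_A = wL/2 = (-13)·6/2 = -39 kN
  M_A = wL²/12 = (-13)·6²/12 = -39 kN·m
  R_B = wL/2 = (-13)·6/2 = -39 kN
  M_B = -wL²/12 = -(-13)·6²/12 = 39 kN·m
Load 3 — applied couple M₀=-17 kN·m at a=4 m (b=L-a=2):
  R_A = 6M₀ab/L³ = 6·(-17)·4·2/6³ = -34/9 kN
  M_A = M₀b(2a-b)/L² = (-17)·2·(2·4-2)/6² = -17/3 kN·m
  R_B = -6M₀ab/L³ = -6·(-17)·4·2/6³ = 34/9 kN
  M_B = M₀a(2b-a)/L² = (-17)·4·(2·2-4)/6² = 0 kN·m
Load 4 — point force P=19 kN at a=3 m (b=L-a=3):
  R_A = Pb²(3a+b)/L³ = 19·3²·(3·3+3)/6³ = 19/2 kN
  M_A = Pab²/L² = 19·3·3²/6² = 57/4 kN·m
  R_B = Pa²(a+3b)/L³ = 19·3²·(3+3·3)/6³ = 19/2 kN
  M_B = -Pa²b/L² = -19·3²·3/6² = -57/4 kN·m
Superposition: R_A = -761/18 kN, M_A = -509/12 kN·m, R_B = -841/18 kN, M_B = 171/4 kN·m

R_A = -761/18 kN, M_A = -509/12 kN·m, R_B = -841/18 kN, M_B = 171/4 kN·m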